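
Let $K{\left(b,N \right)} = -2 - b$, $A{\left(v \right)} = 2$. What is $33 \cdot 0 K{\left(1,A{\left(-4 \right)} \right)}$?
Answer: $0$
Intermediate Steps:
$33 \cdot 0 K{\left(1,A{\left(-4 \right)} \right)} = 33 \cdot 0 \left(-2 - 1\right) = 0 \left(-2 - 1\right) = 0 \left(-3\right) = 0$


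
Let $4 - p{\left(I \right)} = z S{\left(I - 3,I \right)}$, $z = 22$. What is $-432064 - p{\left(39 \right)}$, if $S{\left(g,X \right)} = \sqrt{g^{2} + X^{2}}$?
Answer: $-432068 + 66 \sqrt{313} \approx -4.309 \cdot 10^{5}$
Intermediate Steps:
$S{\left(g,X \right)} = \sqrt{X^{2} + g^{2}}$
$p{\left(I \right)} = 4 - 22 \sqrt{I^{2} + \left(-3 + I\right)^{2}}$ ($p{\left(I \right)} = 4 - 22 \sqrt{I^{2} + \left(I - 3\right)^{2}} = 4 - 22 \sqrt{I^{2} + \left(-3 + I\right)^{2}}$)
$-432064 - p{\left(39 \right)} = -432064 - \left(4 - 22 \sqrt{39^{2} + \left(-3 + 39\right)^{2}}\right) = -432064 - \left(4 - 22 \sqrt{1521 + 36^{2}}\right) = -432064 - \left(4 - 22 \sqrt{1521 + 1296}\right) = -432064 - \left(4 - 22 \sqrt{2817}\right) = -432064 - \left(4 - 22 \cdot 3 \sqrt{313}\right) = -432064 - \left(4 - 66 \sqrt{313}\right) = -432068 + 66 \sqrt{313}$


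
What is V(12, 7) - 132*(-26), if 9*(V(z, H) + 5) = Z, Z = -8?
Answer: 30835/9 ≈ 3426.1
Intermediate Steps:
V(z, H) = -53/9 (V(z, H) = -5 + (⅑)*(-8) = -5 - 8/9 = -53/9)
V(12, 7) - 132*(-26) = -53/9 - 132*(-26) = -53/9 + 3432 = 30835/9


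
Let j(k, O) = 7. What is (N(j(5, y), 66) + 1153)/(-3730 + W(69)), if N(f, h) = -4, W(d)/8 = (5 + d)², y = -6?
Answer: 1149/40078 ≈ 0.028669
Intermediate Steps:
W(d) = 8*(5 + d)²
(N(j(5, y), 66) + 1153)/(-3730 + W(69)) = (-4 + 1153)/(-3730 + 8*(5 + 69)²) = 1149/(-3730 + 8*74²) = 1149/(-3730 + 8*5476) = 1149/(-3730 + 43808) = 1149/40078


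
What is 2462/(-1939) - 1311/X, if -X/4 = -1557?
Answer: -5958455/4025364 ≈ -1.4802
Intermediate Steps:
X = 6228 (X = -4*(-1557) = 6228)
2462/(-1939) - 1311/X = 2462/(-1939) - 1311/6228 = 2462*(-1/1939) - 1311*1/6228 = -2462/1939 - 437/2076 = -5958455/4025364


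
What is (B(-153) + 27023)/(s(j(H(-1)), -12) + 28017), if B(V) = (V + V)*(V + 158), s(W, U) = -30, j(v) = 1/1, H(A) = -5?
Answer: 25493/27987 ≈ 0.91089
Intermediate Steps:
j(v) = 1
B(V) = 2*V*(158 + V) (B(V) = (2*V)*(158 + V) = 2*V*(158 + V))
(B(-153) + 27023)/(s(j(H(-1)), -12) + 28017) = (2*(-153)*(158 - 153) + 27023)/(-30 + 28017) = (2*(-153)*5 + 27023)/27987 = (-1530 + 27023)*(1/27987) = 25493*(1/27987) = 25493/27987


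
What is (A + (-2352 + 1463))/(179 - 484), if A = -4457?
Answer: 5346/305 ≈ 17.528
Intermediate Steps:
(A + (-2352 + 1463))/(179 - 484) = (-4457 + (-2352 + 1463))/(179 - 484) = (-4457 - 889)/(-305) = -5346*(-1/305) = 5346/305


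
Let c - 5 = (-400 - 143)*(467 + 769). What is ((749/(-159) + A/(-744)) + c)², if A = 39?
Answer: 700380271724194974025/1554882624 ≈ 4.5044e+11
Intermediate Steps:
c = -671143 (c = 5 + (-400 - 143)*(467 + 769) = 5 - 543*1236 = 5 - 671148 = -671143)
((749/(-159) + A/(-744)) + c)² = ((749/(-159) + 39/(-744)) - 671143)² = ((749*(-1/159) + 39*(-1/744)) - 671143)² = ((-749/159 - 13/248) - 671143)² = (-187819/39432 - 671143)² = (-26464698595/39432)² = 700380271724194974025/1554882624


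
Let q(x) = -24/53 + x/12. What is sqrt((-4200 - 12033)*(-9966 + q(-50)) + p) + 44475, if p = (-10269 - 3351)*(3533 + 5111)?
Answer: 44475 + sqrt(495752390782)/106 ≈ 51117.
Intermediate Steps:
q(x) = -24/53 + x/12 (q(x) = -24*1/53 + x*(1/12) = -24/53 + x/12)
p = -117731280 (p = -13620*8644 = -117731280)
sqrt((-4200 - 12033)*(-9966 + q(-50)) + p) + 44475 = sqrt((-4200 - 12033)*(-9966 + (-24/53 + (1/12)*(-50))) - 117731280) + 44475 = sqrt(-16233*(-9966 + (-24/53 - 25/6)) - 117731280) + 44475 = sqrt(-16233*(-9966 - 1469/318) - 117731280) + 44475 = sqrt(-16233*(-3170657/318) - 117731280) + 44475 = sqrt(17156425027/106 - 117731280) + 44475 = sqrt(4676909347/106) + 44475 = sqrt(495752390782)/106 + 44475 = 44475 + sqrt(495752390782)/106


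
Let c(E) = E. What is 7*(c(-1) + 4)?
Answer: 21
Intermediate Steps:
7*(c(-1) + 4) = 7*(-1 + 4) = 7*3 = 21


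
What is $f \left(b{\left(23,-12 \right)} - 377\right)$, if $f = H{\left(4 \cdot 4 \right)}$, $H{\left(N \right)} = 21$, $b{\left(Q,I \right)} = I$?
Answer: $-8169$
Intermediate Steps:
$f = 21$
$f \left(b{\left(23,-12 \right)} - 377\right) = 21 \left(-12 - 377\right) = 21 \left(-389\right) = -8169$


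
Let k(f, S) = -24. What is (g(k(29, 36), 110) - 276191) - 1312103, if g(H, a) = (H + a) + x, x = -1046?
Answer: -1589254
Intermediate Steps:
g(H, a) = -1046 + H + a (g(H, a) = (H + a) - 1046 = -1046 + H + a)
(g(k(29, 36), 110) - 276191) - 1312103 = ((-1046 - 24 + 110) - 276191) - 1312103 = (-960 - 276191) - 1312103 = -277151 - 1312103 = -1589254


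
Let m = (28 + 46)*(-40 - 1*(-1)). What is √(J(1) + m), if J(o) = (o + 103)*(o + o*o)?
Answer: I*√2678 ≈ 51.749*I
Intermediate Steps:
J(o) = (103 + o)*(o + o²)
m = -2886 (m = 74*(-40 + 1) = 74*(-39) = -2886)
√(J(1) + m) = √(1*(103 + 1² + 104*1) - 2886) = √(1*(103 + 1 + 104) - 2886) = √(1*208 - 2886) = √(208 - 2886) = √(-2678) = I*√2678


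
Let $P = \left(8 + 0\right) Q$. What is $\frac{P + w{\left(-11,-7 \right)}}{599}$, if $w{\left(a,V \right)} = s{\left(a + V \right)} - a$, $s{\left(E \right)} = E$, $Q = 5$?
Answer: $\frac{33}{599} \approx 0.055092$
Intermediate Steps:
$w{\left(a,V \right)} = V$ ($w{\left(a,V \right)} = \left(a + V\right) - a = \left(V + a\right) - a = V$)
$P = 40$ ($P = \left(8 + 0\right) 5 = 8 \cdot 5 = 40$)
$\frac{P + w{\left(-11,-7 \right)}}{599} = \frac{40 - 7}{599} = 33 \cdot \frac{1}{599} = \frac{33}{599}$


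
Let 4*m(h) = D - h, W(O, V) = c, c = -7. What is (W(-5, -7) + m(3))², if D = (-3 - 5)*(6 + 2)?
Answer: 9025/16 ≈ 564.06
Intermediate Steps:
W(O, V) = -7
D = -64 (D = -8*8 = -64)
m(h) = -16 - h/4 (m(h) = (-64 - h)/4 = -16 - h/4)
(W(-5, -7) + m(3))² = (-7 + (-16 - ¼*3))² = (-7 + (-16 - ¾))² = (-7 - 67/4)² = (-95/4)² = 9025/16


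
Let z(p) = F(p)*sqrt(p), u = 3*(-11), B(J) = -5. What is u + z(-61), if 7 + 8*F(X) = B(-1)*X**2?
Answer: -33 - 4653*I*sqrt(61)/2 ≈ -33.0 - 18171.0*I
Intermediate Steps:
F(X) = -7/8 - 5*X**2/8 (F(X) = -7/8 + (-5*X**2)/8 = -7/8 - 5*X**2/8)
u = -33
z(p) = sqrt(p)*(-7/8 - 5*p**2/8) (z(p) = (-7/8 - 5*p**2/8)*sqrt(p) = sqrt(p)*(-7/8 - 5*p**2/8))
u + z(-61) = -33 + sqrt(-61)*(-7 - 5*(-61)**2)/8 = -33 + (I*sqrt(61))*(-7 - 5*3721)/8 = -33 + (I*sqrt(61))*(-7 - 18605)/8 = -33 + (1/8)*(I*sqrt(61))*(-18612) = -33 - 4653*I*sqrt(61)/2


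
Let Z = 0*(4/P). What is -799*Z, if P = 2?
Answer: 0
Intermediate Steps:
Z = 0 (Z = 0*(4/2) = 0*(4*(1/2)) = 0*2 = 0)
-799*Z = -799*0 = 0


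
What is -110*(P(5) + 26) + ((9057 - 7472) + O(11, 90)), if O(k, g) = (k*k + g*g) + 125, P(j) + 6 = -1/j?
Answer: 7753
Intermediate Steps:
P(j) = -6 - 1/j
O(k, g) = 125 + g² + k² (O(k, g) = (k² + g²) + 125 = (g² + k²) + 125 = 125 + g² + k²)
-110*(P(5) + 26) + ((9057 - 7472) + O(11, 90)) = -110*((-6 - 1/5) + 26) + ((9057 - 7472) + (125 + 90² + 11²)) = -110*((-6 - 1*⅕) + 26) + (1585 + (125 + 8100 + 121)) = -110*((-6 - ⅕) + 26) + (1585 + 8346) = -110*(-31/5 + 26) + 9931 = -110*99/5 + 9931 = -2178 + 9931 = 7753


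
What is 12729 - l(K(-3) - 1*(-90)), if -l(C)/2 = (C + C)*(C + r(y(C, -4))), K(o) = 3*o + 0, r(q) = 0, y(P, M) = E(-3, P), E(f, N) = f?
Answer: 38973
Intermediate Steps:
y(P, M) = -3
K(o) = 3*o
l(C) = -4*C² (l(C) = -2*(C + C)*(C + 0) = -2*2*C*C = -4*C²)
12729 - l(K(-3) - 1*(-90)) = 12729 - (-4)*(3*(-3) - 1*(-90))² = 12729 - (-4)*(-9 + 90)² = 12729 - (-4)*81² = 12729 - (-4)*6561 = 12729 - 1*(-26244) = 12729 + 26244 = 38973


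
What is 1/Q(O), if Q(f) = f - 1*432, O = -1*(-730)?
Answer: 1/298 ≈ 0.0033557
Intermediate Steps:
O = 730
Q(f) = -432 + f (Q(f) = f - 432 = -432 + f)
1/Q(O) = 1/(-432 + 730) = 1/298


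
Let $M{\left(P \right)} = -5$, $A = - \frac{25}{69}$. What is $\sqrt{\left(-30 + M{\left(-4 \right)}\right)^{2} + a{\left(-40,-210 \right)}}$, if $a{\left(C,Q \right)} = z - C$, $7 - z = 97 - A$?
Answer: $\frac{5 \sqrt{223698}}{69} \approx 34.273$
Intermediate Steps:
$A = - \frac{25}{69}$ ($A = \left(-25\right) \frac{1}{69} = - \frac{25}{69} \approx -0.36232$)
$z = - \frac{6235}{69}$ ($z = 7 - \left(97 - - \frac{25}{69}\right) = 7 - \left(97 + \frac{25}{69}\right) = 7 - \frac{6718}{69} = - \frac{6235}{69} \approx -90.362$)
$a{\left(C,Q \right)} = - \frac{6235}{69} - C$
$\sqrt{\left(-30 + M{\left(-4 \right)}\right)^{2} + a{\left(-40,-210 \right)}} = \sqrt{\left(-30 - 5\right)^{2} - \frac{3475}{69}} = \sqrt{\left(-35\right)^{2} + \left(- \frac{6235}{69} + 40\right)} = \sqrt{1225 - \frac{3475}{69}} = \sqrt{\frac{81050}{69}} = \frac{5 \sqrt{223698}}{69}$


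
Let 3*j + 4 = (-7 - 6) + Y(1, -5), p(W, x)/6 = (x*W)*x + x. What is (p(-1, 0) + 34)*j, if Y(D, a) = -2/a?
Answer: -2822/15 ≈ -188.13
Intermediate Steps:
p(W, x) = 6*x + 6*W*x**2 (p(W, x) = 6*((x*W)*x + x) = 6*((W*x)*x + x) = 6*(W*x**2 + x) = 6*(x + W*x**2) = 6*x + 6*W*x**2)
j = -83/15 (j = -4/3 + ((-7 - 6) - 2/(-5))/3 = -4/3 + (-13 - 2*(-1/5))/3 = -4/3 + (-13 + 2/5)/3 = -4/3 + (1/3)*(-63/5) = -4/3 - 21/5 = -83/15 ≈ -5.5333)
(p(-1, 0) + 34)*j = (6*0*(1 - 1*0) + 34)*(-83/15) = (6*0*(1 + 0) + 34)*(-83/15) = (6*0*1 + 34)*(-83/15) = (0 + 34)*(-83/15) = 34*(-83/15) = -2822/15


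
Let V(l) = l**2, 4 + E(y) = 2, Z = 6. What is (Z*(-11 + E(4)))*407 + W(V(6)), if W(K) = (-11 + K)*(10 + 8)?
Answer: -31296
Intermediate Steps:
E(y) = -2 (E(y) = -4 + 2 = -2)
W(K) = -198 + 18*K (W(K) = (-11 + K)*18 = -198 + 18*K)
(Z*(-11 + E(4)))*407 + W(V(6)) = (6*(-11 - 2))*407 + (-198 + 18*6**2) = (6*(-13))*407 + (-198 + 18*36) = -78*407 + (-198 + 648) = -31746 + 450 = -31296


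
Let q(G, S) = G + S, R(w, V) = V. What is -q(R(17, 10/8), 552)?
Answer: -2213/4 ≈ -553.25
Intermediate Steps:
-q(R(17, 10/8), 552) = -(10/8 + 552) = -(10*(1/8) + 552) = -(5/4 + 552) = -1*2213/4 = -2213/4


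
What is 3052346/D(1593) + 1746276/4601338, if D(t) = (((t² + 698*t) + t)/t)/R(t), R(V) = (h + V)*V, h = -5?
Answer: 211482721368089268/62775397 ≈ 3.3689e+9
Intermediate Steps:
R(V) = V*(-5 + V) (R(V) = (-5 + V)*V = V*(-5 + V))
D(t) = (t² + 699*t)/(t²*(-5 + t)) (D(t) = (((t² + 698*t) + t)/t)/((t*(-5 + t))) = ((t² + 699*t)/t)*(1/(t*(-5 + t))) = (t² + 699*t)/(t²*(-5 + t)))
3052346/D(1593) + 1746276/4601338 = 3052346/(((699 + 1593)/(1593*(-5 + 1593)))) + 1746276/4601338 = 3052346/(((1/1593)*2292/1588)) + 1746276*(1/4601338) = 3052346/(((1/1593)*(1/1588)*2292)) + 124734/328667 = 3052346/(191/210807) + 124734/328667 = 3052346*(210807/191) + 124734/328667 = 643455903222/191 + 124734/328667 = 211482721368089268/62775397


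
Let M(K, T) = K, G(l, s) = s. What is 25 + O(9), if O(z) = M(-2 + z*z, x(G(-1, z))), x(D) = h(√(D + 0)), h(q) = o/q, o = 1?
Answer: 104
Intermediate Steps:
h(q) = 1/q
x(D) = D^(-½) (x(D) = 1/(√(D + 0)) = 1/(√D) = D^(-½))
O(z) = -2 + z² (O(z) = -2 + z*z = -2 + z²)
25 + O(9) = 25 + (-2 + 9²) = 25 + (-2 + 81) = 25 + 79 = 104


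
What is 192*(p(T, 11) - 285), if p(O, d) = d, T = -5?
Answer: -52608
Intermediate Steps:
192*(p(T, 11) - 285) = 192*(11 - 285) = 192*(-274) = -52608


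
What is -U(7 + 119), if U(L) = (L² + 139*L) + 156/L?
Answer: -701216/21 ≈ -33391.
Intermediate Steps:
U(L) = L² + 139*L + 156/L
-U(7 + 119) = -(156 + (7 + 119)²*(139 + (7 + 119)))/(7 + 119) = -(156 + 126²*(139 + 126))/126 = -(156 + 15876*265)/126 = -(156 + 4207140)/126 = -4207296/126 = -1*701216/21 = -701216/21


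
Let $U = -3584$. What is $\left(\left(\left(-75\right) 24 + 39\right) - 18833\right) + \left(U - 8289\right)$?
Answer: $-32467$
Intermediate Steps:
$\left(\left(\left(-75\right) 24 + 39\right) - 18833\right) + \left(U - 8289\right) = \left(\left(\left(-75\right) 24 + 39\right) - 18833\right) - 11873 = \left(\left(-1800 + 39\right) - 18833\right) - 11873 = \left(-1761 - 18833\right) - 11873 = -20594 - 11873 = -32467$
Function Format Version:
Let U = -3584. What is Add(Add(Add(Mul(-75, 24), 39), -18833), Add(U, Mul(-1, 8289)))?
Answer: -32467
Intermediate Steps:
Add(Add(Add(Mul(-75, 24), 39), -18833), Add(U, Mul(-1, 8289))) = Add(Add(Add(Mul(-75, 24), 39), -18833), Add(-3584, Mul(-1, 8289))) = Add(Add(Add(-1800, 39), -18833), Add(-3584, -8289)) = Add(Add(-1761, -18833), -11873) = Add(-20594, -11873) = -32467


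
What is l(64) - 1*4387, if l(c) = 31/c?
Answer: -280737/64 ≈ -4386.5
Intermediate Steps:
l(64) - 1*4387 = 31/64 - 1*4387 = 31*(1/64) - 4387 = 31/64 - 4387 = -280737/64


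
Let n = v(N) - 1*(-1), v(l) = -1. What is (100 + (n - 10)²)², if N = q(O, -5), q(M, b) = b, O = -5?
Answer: 40000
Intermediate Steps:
N = -5
n = 0 (n = -1 - 1*(-1) = -1 + 1 = 0)
(100 + (n - 10)²)² = (100 + (0 - 10)²)² = (100 + (-10)²)² = (100 + 100)² = 200² = 40000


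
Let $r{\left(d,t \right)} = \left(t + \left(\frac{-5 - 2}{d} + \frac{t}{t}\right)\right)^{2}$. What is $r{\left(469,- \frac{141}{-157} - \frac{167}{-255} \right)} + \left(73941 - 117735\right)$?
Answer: $- \frac{315050373540811826}{7194974699025} \approx -43788.0$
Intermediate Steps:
$r{\left(d,t \right)} = \left(1 + t - \frac{7}{d}\right)^{2}$ ($r{\left(d,t \right)} = \left(t + \left(\frac{-5 - 2}{d} + 1\right)\right)^{2} = \left(t + \left(- \frac{7}{d} + 1\right)\right)^{2} = \left(t + \left(1 - \frac{7}{d}\right)\right)^{2} = \left(1 + t - \frac{7}{d}\right)^{2}$)
$r{\left(469,- \frac{141}{-157} - \frac{167}{-255} \right)} + \left(73941 - 117735\right) = \frac{\left(-7 + 469 + 469 \left(- \frac{141}{-157} - \frac{167}{-255}\right)\right)^{2}}{219961} + \left(73941 - 117735\right) = \frac{\left(-7 + 469 + 469 \left(\left(-141\right) \left(- \frac{1}{157}\right) - - \frac{167}{255}\right)\right)^{2}}{219961} + \left(73941 - 117735\right) = \frac{\left(-7 + 469 + 469 \left(\frac{141}{157} + \frac{167}{255}\right)\right)^{2}}{219961} - 43794 = \frac{\left(-7 + 469 + 469 \cdot \frac{62174}{40035}\right)^{2}}{219961} - 43794 = \frac{\left(-7 + 469 + \frac{29159606}{40035}\right)^{2}}{219961} - 43794 = \frac{\left(\frac{47655776}{40035}\right)^{2}}{219961} - 43794 = \frac{1}{219961} \cdot \frac{2271072986162176}{1602801225} - 43794 = \frac{46348428289024}{7194974699025} - 43794 = - \frac{315050373540811826}{7194974699025}$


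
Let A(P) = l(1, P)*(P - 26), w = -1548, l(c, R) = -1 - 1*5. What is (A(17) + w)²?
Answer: 2232036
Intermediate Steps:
l(c, R) = -6 (l(c, R) = -1 - 5 = -6)
A(P) = 156 - 6*P (A(P) = -6*(P - 26) = -6*(-26 + P) = 156 - 6*P)
(A(17) + w)² = ((156 - 6*17) - 1548)² = ((156 - 102) - 1548)² = (54 - 1548)² = (-1494)² = 2232036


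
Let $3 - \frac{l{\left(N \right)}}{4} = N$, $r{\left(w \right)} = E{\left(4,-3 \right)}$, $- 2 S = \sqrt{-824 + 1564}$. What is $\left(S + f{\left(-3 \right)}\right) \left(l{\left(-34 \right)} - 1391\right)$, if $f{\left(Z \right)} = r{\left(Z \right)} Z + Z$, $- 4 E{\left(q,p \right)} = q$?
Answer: $1243 \sqrt{185} \approx 16907.0$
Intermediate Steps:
$E{\left(q,p \right)} = - \frac{q}{4}$
$S = - \sqrt{185}$ ($S = - \frac{\sqrt{-824 + 1564}}{2} = - \frac{\sqrt{740}}{2} = - \frac{2 \sqrt{185}}{2} = - \sqrt{185} \approx -13.601$)
$r{\left(w \right)} = -1$ ($r{\left(w \right)} = \left(- \frac{1}{4}\right) 4 = -1$)
$f{\left(Z \right)} = 0$ ($f{\left(Z \right)} = - Z + Z = 0$)
$l{\left(N \right)} = 12 - 4 N$
$\left(S + f{\left(-3 \right)}\right) \left(l{\left(-34 \right)} - 1391\right) = \left(- \sqrt{185} + 0\right) \left(\left(12 - -136\right) - 1391\right) = - \sqrt{185} \left(\left(12 + 136\right) - 1391\right) = - \sqrt{185} \left(148 - 1391\right) = - \sqrt{185} \left(-1243\right) = 1243 \sqrt{185}$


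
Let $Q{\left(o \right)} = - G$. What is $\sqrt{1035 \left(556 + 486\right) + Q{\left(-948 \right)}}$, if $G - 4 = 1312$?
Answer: $\sqrt{1077154} \approx 1037.9$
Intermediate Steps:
$G = 1316$ ($G = 4 + 1312 = 1316$)
$Q{\left(o \right)} = -1316$ ($Q{\left(o \right)} = \left(-1\right) 1316 = -1316$)
$\sqrt{1035 \left(556 + 486\right) + Q{\left(-948 \right)}} = \sqrt{1035 \left(556 + 486\right) - 1316} = \sqrt{1035 \cdot 1042 - 1316} = \sqrt{1078470 - 1316} = \sqrt{1077154}$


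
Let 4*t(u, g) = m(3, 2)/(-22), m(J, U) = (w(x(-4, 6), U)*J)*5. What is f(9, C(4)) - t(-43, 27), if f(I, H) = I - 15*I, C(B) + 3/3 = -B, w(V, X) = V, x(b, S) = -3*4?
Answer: -2817/22 ≈ -128.05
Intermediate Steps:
x(b, S) = -12
m(J, U) = -60*J (m(J, U) = -12*J*5 = -60*J)
C(B) = -1 - B
f(I, H) = -14*I
t(u, g) = 45/22 (t(u, g) = (-60*3/(-22))/4 = (-180*(-1/22))/4 = (¼)*(90/11) = 45/22)
f(9, C(4)) - t(-43, 27) = -14*9 - 1*45/22 = -126 - 45/22 = -2817/22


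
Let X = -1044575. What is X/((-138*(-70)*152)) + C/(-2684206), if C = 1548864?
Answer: -3818107121/2963363424 ≈ -1.2884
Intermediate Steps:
X/((-138*(-70)*152)) + C/(-2684206) = -1044575/(-138*(-70)*152) + 1548864/(-2684206) = -1044575/(9660*152) + 1548864*(-1/2684206) = -1044575/1468320 - 774432/1342103 = -1044575*1/1468320 - 774432/1342103 = -29845/41952 - 774432/1342103 = -3818107121/2963363424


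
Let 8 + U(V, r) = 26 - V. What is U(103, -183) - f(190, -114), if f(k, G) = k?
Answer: -275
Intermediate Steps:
U(V, r) = 18 - V (U(V, r) = -8 + (26 - V) = 18 - V)
U(103, -183) - f(190, -114) = (18 - 1*103) - 1*190 = (18 - 103) - 190 = -85 - 190 = -275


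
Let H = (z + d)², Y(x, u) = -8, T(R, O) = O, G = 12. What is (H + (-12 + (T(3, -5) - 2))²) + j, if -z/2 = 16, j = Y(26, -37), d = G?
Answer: 753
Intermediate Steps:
d = 12
j = -8
z = -32 (z = -2*16 = -32)
H = 400 (H = (-32 + 12)² = (-20)² = 400)
(H + (-12 + (T(3, -5) - 2))²) + j = (400 + (-12 + (-5 - 2))²) - 8 = (400 + (-12 - 7)²) - 8 = (400 + (-19)²) - 8 = (400 + 361) - 8 = 761 - 8 = 753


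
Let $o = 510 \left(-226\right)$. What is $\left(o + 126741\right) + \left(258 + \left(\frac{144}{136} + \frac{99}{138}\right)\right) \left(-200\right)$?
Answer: $- \frac{15825429}{391} \approx -40474.0$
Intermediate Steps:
$o = -115260$
$\left(o + 126741\right) + \left(258 + \left(\frac{144}{136} + \frac{99}{138}\right)\right) \left(-200\right) = \left(-115260 + 126741\right) + \left(258 + \left(\frac{144}{136} + \frac{99}{138}\right)\right) \left(-200\right) = 11481 + \left(258 + \left(144 \cdot \frac{1}{136} + 99 \cdot \frac{1}{138}\right)\right) \left(-200\right) = 11481 + \left(258 + \left(\frac{18}{17} + \frac{33}{46}\right)\right) \left(-200\right) = 11481 + \left(258 + \frac{1389}{782}\right) \left(-200\right) = 11481 + \frac{203145}{782} \left(-200\right) = 11481 - \frac{20314500}{391} = - \frac{15825429}{391}$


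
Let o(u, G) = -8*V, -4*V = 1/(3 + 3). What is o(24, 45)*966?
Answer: 322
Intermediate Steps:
V = -1/24 (V = -1/(4*(3 + 3)) = -¼/6 = -¼*⅙ = -1/24 ≈ -0.041667)
o(u, G) = ⅓ (o(u, G) = -8*(-1/24) = ⅓)
o(24, 45)*966 = (⅓)*966 = 322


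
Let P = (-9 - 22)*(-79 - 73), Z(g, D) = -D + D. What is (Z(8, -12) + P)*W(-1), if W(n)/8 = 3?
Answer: 113088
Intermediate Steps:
Z(g, D) = 0
W(n) = 24 (W(n) = 8*3 = 24)
P = 4712 (P = -31*(-152) = 4712)
(Z(8, -12) + P)*W(-1) = (0 + 4712)*24 = 4712*24 = 113088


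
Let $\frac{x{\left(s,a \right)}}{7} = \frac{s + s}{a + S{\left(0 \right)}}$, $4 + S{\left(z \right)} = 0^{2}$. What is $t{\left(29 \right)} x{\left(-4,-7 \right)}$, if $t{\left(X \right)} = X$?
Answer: $\frac{1624}{11} \approx 147.64$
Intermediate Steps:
$S{\left(z \right)} = -4$ ($S{\left(z \right)} = -4 + 0^{2} = -4 + 0 = -4$)
$x{\left(s,a \right)} = \frac{14 s}{-4 + a}$ ($x{\left(s,a \right)} = 7 \frac{s + s}{a - 4} = 7 \frac{2 s}{-4 + a} = \frac{14 s}{-4 + a}$)
$t{\left(29 \right)} x{\left(-4,-7 \right)} = 29 \cdot 14 \left(-4\right) \frac{1}{-4 - 7} = 29 \cdot 14 \left(-4\right) \frac{1}{-11} = 29 \cdot 14 \left(-4\right) \left(- \frac{1}{11}\right) = 29 \cdot \frac{56}{11} = \frac{1624}{11}$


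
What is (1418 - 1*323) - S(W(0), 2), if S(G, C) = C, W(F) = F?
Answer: 1093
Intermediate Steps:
(1418 - 1*323) - S(W(0), 2) = (1418 - 1*323) - 1*2 = (1418 - 323) - 2 = 1095 - 2 = 1093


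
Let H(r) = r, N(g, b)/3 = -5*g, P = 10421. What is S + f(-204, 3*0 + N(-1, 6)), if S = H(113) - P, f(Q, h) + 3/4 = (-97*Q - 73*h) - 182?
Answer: 32809/4 ≈ 8202.3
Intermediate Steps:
N(g, b) = -15*g (N(g, b) = 3*(-5*g) = -15*g)
f(Q, h) = -731/4 - 97*Q - 73*h (f(Q, h) = -3/4 + ((-97*Q - 73*h) - 182) = -3/4 + (-182 - 97*Q - 73*h) = -731/4 - 97*Q - 73*h)
S = -10308 (S = 113 - 1*10421 = 113 - 10421 = -10308)
S + f(-204, 3*0 + N(-1, 6)) = -10308 + (-731/4 - 97*(-204) - 73*(3*0 - 15*(-1))) = -10308 + (-731/4 + 19788 - 73*(0 + 15)) = -10308 + (-731/4 + 19788 - 73*15) = -10308 + (-731/4 + 19788 - 1095) = -10308 + 74041/4 = 32809/4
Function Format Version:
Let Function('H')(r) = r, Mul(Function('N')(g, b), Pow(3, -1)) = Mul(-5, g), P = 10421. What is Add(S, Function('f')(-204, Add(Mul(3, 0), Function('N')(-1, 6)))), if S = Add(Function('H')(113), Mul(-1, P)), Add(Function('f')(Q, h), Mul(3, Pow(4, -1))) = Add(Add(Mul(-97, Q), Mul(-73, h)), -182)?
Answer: Rational(32809, 4) ≈ 8202.3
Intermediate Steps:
Function('N')(g, b) = Mul(-15, g) (Function('N')(g, b) = Mul(3, Mul(-5, g)) = Mul(-15, g))
Function('f')(Q, h) = Add(Rational(-731, 4), Mul(-97, Q), Mul(-73, h)) (Function('f')(Q, h) = Add(Rational(-3, 4), Add(Add(Mul(-97, Q), Mul(-73, h)), -182)) = Add(Rational(-3, 4), Add(-182, Mul(-97, Q), Mul(-73, h))) = Add(Rational(-731, 4), Mul(-97, Q), Mul(-73, h)))
S = -10308 (S = Add(113, Mul(-1, 10421)) = Add(113, -10421) = -10308)
Add(S, Function('f')(-204, Add(Mul(3, 0), Function('N')(-1, 6)))) = Add(-10308, Add(Rational(-731, 4), Mul(-97, -204), Mul(-73, Add(Mul(3, 0), Mul(-15, -1))))) = Add(-10308, Add(Rational(-731, 4), 19788, Mul(-73, Add(0, 15)))) = Add(-10308, Add(Rational(-731, 4), 19788, Mul(-73, 15))) = Add(-10308, Add(Rational(-731, 4), 19788, -1095)) = Add(-10308, Rational(74041, 4)) = Rational(32809, 4)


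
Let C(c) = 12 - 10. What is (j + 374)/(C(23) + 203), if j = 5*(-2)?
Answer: 364/205 ≈ 1.7756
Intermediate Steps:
C(c) = 2
j = -10
(j + 374)/(C(23) + 203) = (-10 + 374)/(2 + 203) = 364/205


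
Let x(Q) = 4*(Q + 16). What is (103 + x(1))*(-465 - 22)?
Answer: -83277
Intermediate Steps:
x(Q) = 64 + 4*Q (x(Q) = 4*(16 + Q) = 64 + 4*Q)
(103 + x(1))*(-465 - 22) = (103 + (64 + 4*1))*(-465 - 22) = (103 + (64 + 4))*(-487) = (103 + 68)*(-487) = 171*(-487) = -83277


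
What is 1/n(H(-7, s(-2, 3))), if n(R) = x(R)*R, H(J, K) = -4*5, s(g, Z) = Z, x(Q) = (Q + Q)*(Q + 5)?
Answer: -1/12000 ≈ -8.3333e-5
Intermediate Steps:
x(Q) = 2*Q*(5 + Q) (x(Q) = (2*Q)*(5 + Q) = 2*Q*(5 + Q))
H(J, K) = -20
n(R) = 2*R**2*(5 + R) (n(R) = (2*R*(5 + R))*R = 2*R**2*(5 + R))
1/n(H(-7, s(-2, 3))) = 1/(2*(-20)**2*(5 - 20)) = 1/(2*400*(-15)) = 1/(-12000) = -1/12000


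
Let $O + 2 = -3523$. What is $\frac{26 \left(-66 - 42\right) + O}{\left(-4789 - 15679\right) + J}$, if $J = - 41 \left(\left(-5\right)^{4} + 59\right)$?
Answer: $\frac{6333}{48512} \approx 0.13054$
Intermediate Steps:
$O = -3525$ ($O = -2 - 3523 = -3525$)
$J = -28044$ ($J = - 41 \left(625 + 59\right) = \left(-41\right) 684 = -28044$)
$\frac{26 \left(-66 - 42\right) + O}{\left(-4789 - 15679\right) + J} = \frac{26 \left(-66 - 42\right) - 3525}{\left(-4789 - 15679\right) - 28044} = \frac{26 \left(-108\right) - 3525}{\left(-4789 - 15679\right) - 28044} = \frac{-2808 - 3525}{-20468 - 28044} = - \frac{6333}{-48512} = \left(-6333\right) \left(- \frac{1}{48512}\right) = \frac{6333}{48512}$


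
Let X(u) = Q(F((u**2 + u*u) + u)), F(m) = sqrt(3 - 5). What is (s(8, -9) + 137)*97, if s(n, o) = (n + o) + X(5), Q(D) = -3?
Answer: 12901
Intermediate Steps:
F(m) = I*sqrt(2) (F(m) = sqrt(-2) = I*sqrt(2))
X(u) = -3
s(n, o) = -3 + n + o (s(n, o) = (n + o) - 3 = -3 + n + o)
(s(8, -9) + 137)*97 = ((-3 + 8 - 9) + 137)*97 = (-4 + 137)*97 = 133*97 = 12901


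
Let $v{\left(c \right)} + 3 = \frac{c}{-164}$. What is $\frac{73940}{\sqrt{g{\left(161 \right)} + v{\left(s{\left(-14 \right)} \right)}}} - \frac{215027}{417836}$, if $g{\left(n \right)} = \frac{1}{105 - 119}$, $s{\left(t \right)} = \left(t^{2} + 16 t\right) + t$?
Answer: $- \frac{215027}{417836} - \frac{18485 i \sqrt{57974}}{101} \approx -0.51462 - 44067.0 i$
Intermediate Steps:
$s{\left(t \right)} = t^{2} + 17 t$
$v{\left(c \right)} = -3 - \frac{c}{164}$ ($v{\left(c \right)} = -3 + \frac{c}{-164} = -3 + c \left(- \frac{1}{164}\right) = -3 - \frac{c}{164}$)
$g{\left(n \right)} = - \frac{1}{14}$ ($g{\left(n \right)} = \frac{1}{-14} = - \frac{1}{14}$)
$\frac{73940}{\sqrt{g{\left(161 \right)} + v{\left(s{\left(-14 \right)} \right)}}} - \frac{215027}{417836} = \frac{73940}{\sqrt{- \frac{1}{14} - \left(3 + \frac{\left(-14\right) \left(17 - 14\right)}{164}\right)}} - \frac{215027}{417836} = \frac{73940}{\sqrt{- \frac{1}{14} - \left(3 + \frac{\left(-14\right) 3}{164}\right)}} - \frac{215027}{417836} = \frac{73940}{\sqrt{- \frac{1}{14} - \frac{225}{82}}} - \frac{215027}{417836} = \frac{73940}{\sqrt{- \frac{808}{287}}} - \frac{215027}{417836} = \frac{73940}{\frac{2}{287} i \sqrt{57974}} - \frac{215027}{417836} = 73940 \left(- \frac{i \sqrt{57974}}{404}\right) - \frac{215027}{417836} = - \frac{18485 i \sqrt{57974}}{101} - \frac{215027}{417836} = - \frac{215027}{417836} - \frac{18485 i \sqrt{57974}}{101}$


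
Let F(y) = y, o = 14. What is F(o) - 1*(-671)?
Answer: 685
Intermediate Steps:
F(o) - 1*(-671) = 14 - 1*(-671) = 14 + 671 = 685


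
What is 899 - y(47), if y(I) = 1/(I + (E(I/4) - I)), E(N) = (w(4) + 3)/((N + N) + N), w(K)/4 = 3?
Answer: 17933/20 ≈ 896.65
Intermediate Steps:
w(K) = 12 (w(K) = 4*3 = 12)
E(N) = 5/N (E(N) = (12 + 3)/((N + N) + N) = 15/(2*N + N) = 15/((3*N)) = 15*(1/(3*N)) = 5/N)
y(I) = I/20 (y(I) = 1/(I + (5/((I/4)) - I)) = 1/(I + (5*(4/I) - I)) = 1/(I + (20/I - I)) = 1/(I + (-I + 20/I)) = 1/(20/I) = I/20)
899 - y(47) = 899 - 47/20 = 17933/20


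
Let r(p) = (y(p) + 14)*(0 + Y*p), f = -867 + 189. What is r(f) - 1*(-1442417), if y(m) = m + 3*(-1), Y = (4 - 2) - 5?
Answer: 85739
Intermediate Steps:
f = -678
Y = -3 (Y = 2 - 5 = -3)
y(m) = -3 + m (y(m) = m - 3 = -3 + m)
r(p) = -3*p*(11 + p) (r(p) = ((-3 + p) + 14)*(0 - 3*p) = (11 + p)*(-3*p) = -3*p*(11 + p))
r(f) - 1*(-1442417) = -3*(-678)*(11 - 678) - 1*(-1442417) = -3*(-678)*(-667) + 1442417 = -1356678 + 1442417 = 85739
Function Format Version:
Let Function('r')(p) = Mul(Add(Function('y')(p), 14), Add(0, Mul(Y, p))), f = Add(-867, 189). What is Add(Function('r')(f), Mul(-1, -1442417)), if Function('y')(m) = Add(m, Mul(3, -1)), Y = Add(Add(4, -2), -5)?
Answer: 85739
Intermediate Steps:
f = -678
Y = -3 (Y = Add(2, -5) = -3)
Function('y')(m) = Add(-3, m) (Function('y')(m) = Add(m, -3) = Add(-3, m))
Function('r')(p) = Mul(-3, p, Add(11, p)) (Function('r')(p) = Mul(Add(Add(-3, p), 14), Add(0, Mul(-3, p))) = Mul(Add(11, p), Mul(-3, p)) = Mul(-3, p, Add(11, p)))
Add(Function('r')(f), Mul(-1, -1442417)) = Add(Mul(-3, -678, Add(11, -678)), Mul(-1, -1442417)) = Add(Mul(-3, -678, -667), 1442417) = Add(-1356678, 1442417) = 85739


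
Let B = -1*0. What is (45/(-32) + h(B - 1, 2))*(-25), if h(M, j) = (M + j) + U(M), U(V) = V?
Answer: 1125/32 ≈ 35.156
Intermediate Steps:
B = 0
h(M, j) = j + 2*M (h(M, j) = (M + j) + M = j + 2*M)
(45/(-32) + h(B - 1, 2))*(-25) = (45/(-32) + (2 + 2*(0 - 1)))*(-25) = (45*(-1/32) + (2 + 2*(-1)))*(-25) = (-45/32 + (2 - 2))*(-25) = (-45/32 + 0)*(-25) = -45/32*(-25) = 1125/32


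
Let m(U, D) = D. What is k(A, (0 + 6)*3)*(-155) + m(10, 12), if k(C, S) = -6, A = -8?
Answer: 942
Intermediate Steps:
k(A, (0 + 6)*3)*(-155) + m(10, 12) = -6*(-155) + 12 = 930 + 12 = 942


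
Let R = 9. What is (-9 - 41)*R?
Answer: -450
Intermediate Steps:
(-9 - 41)*R = (-9 - 41)*9 = -50*9 = -450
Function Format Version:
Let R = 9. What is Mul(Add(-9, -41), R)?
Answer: -450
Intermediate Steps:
Mul(Add(-9, -41), R) = Mul(Add(-9, -41), 9) = Mul(-50, 9) = -450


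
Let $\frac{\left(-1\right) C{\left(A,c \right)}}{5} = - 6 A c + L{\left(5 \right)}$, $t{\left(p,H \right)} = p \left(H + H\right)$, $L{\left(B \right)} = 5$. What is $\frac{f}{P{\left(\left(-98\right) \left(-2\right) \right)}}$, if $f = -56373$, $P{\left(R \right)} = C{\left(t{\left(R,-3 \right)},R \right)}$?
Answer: $\frac{56373}{6914905} \approx 0.0081524$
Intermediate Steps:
$t{\left(p,H \right)} = 2 H p$ ($t{\left(p,H \right)} = p 2 H = 2 H p$)
$C{\left(A,c \right)} = -25 + 30 A c$ ($C{\left(A,c \right)} = - 5 \left(- 6 A c + 5\right) = - 5 \left(5 - 6 A c\right) = -25 + 30 A c$)
$P{\left(R \right)} = -25 - 180 R^{2}$ ($P{\left(R \right)} = -25 + 30 \cdot 2 \left(-3\right) R R = -25 + 30 \left(- 6 R\right) R = -25 - 180 R^{2}$)
$\frac{f}{P{\left(\left(-98\right) \left(-2\right) \right)}} = - \frac{56373}{-25 - 180 \left(\left(-98\right) \left(-2\right)\right)^{2}} = - \frac{56373}{-25 - 180 \cdot 196^{2}} = - \frac{56373}{-25 - 6914880} = - \frac{56373}{-6914905} = \left(-56373\right) \left(- \frac{1}{6914905}\right) = \frac{56373}{6914905}$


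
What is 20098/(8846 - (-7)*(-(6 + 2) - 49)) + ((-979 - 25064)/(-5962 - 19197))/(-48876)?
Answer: 8237904493537/3462344445316 ≈ 2.3793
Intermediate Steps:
20098/(8846 - (-7)*(-(6 + 2) - 49)) + ((-979 - 25064)/(-5962 - 19197))/(-48876) = 20098/(8846 - (-7)*(-1*8 - 49)) - 26043/(-25159)*(-1/48876) = 20098/(8846 - (-7)*(-8 - 49)) - 26043*(-1/25159)*(-1/48876) = 20098/(8846 - (-7)*(-57)) + (26043/25159)*(-1/48876) = 20098/(8846 - 1*399) - 8681/409890428 = 20098/(8846 - 399) - 8681/409890428 = 20098/8447 - 8681/409890428 = 8237904493537/3462344445316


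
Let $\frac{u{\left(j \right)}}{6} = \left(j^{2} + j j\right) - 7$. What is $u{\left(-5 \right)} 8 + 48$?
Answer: $2112$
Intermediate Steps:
$u{\left(j \right)} = -42 + 12 j^{2}$ ($u{\left(j \right)} = 6 \left(\left(j^{2} + j j\right) - 7\right) = 6 \left(\left(j^{2} + j^{2}\right) - 7\right) = 6 \left(2 j^{2} - 7\right) = 6 \left(-7 + 2 j^{2}\right) = -42 + 12 j^{2}$)
$u{\left(-5 \right)} 8 + 48 = \left(-42 + 12 \left(-5\right)^{2}\right) 8 + 48 = \left(-42 + 12 \cdot 25\right) 8 + 48 = \left(-42 + 300\right) 8 + 48 = 258 \cdot 8 + 48 = 2064 + 48 = 2112$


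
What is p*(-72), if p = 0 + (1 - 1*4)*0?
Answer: 0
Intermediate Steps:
p = 0 (p = 0 + (1 - 4)*0 = 0 - 3*0 = 0 + 0 = 0)
p*(-72) = 0*(-72) = 0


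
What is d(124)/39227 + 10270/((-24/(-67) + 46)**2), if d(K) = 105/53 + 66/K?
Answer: 742828468445473/155440995989449 ≈ 4.7788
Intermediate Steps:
d(K) = 105/53 + 66/K (d(K) = 105*(1/53) + 66/K = 105/53 + 66/K)
d(124)/39227 + 10270/((-24/(-67) + 46)**2) = (105/53 + 66/124)/39227 + 10270/((-24/(-67) + 46)**2) = (105/53 + 66*(1/124))*(1/39227) + 10270/((-24*(-1/67) + 46)**2) = (105/53 + 33/62)*(1/39227) + 10270/((24/67 + 46)**2) = (8259/3286)*(1/39227) + 10270/((3106/67)**2) = 8259/128899922 + 10270/(9647236/4489) = 8259/128899922 + 10270*(4489/9647236) = 8259/128899922 + 23051015/4823618 = 742828468445473/155440995989449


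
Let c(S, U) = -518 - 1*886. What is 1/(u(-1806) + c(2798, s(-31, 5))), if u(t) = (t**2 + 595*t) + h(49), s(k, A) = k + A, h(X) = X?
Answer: 1/2185711 ≈ 4.5752e-7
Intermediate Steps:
s(k, A) = A + k
c(S, U) = -1404 (c(S, U) = -518 - 886 = -1404)
u(t) = 49 + t**2 + 595*t (u(t) = (t**2 + 595*t) + 49 = 49 + t**2 + 595*t)
1/(u(-1806) + c(2798, s(-31, 5))) = 1/((49 + (-1806)**2 + 595*(-1806)) - 1404) = 1/((49 + 3261636 - 1074570) - 1404) = 1/(2187115 - 1404) = 1/2185711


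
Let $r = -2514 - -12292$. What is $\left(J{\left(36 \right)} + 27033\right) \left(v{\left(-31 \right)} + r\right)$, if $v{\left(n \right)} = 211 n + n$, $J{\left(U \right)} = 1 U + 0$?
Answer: $86783214$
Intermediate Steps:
$J{\left(U \right)} = U$ ($J{\left(U \right)} = U + 0 = U$)
$v{\left(n \right)} = 212 n$
$r = 9778$ ($r = -2514 + 12292 = 9778$)
$\left(J{\left(36 \right)} + 27033\right) \left(v{\left(-31 \right)} + r\right) = \left(36 + 27033\right) \left(212 \left(-31\right) + 9778\right) = 27069 \left(-6572 + 9778\right) = 27069 \cdot 3206 = 86783214$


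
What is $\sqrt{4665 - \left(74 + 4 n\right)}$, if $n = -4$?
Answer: $\sqrt{4607} \approx 67.875$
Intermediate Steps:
$\sqrt{4665 - \left(74 + 4 n\right)} = \sqrt{4665 - 58} = \sqrt{4607}$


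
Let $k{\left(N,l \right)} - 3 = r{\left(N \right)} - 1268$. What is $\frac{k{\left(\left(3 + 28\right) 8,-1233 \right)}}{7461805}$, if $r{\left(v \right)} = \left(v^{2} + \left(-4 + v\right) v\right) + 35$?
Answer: $\frac{120786}{7461805} \approx 0.016187$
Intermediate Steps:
$r{\left(v \right)} = 35 + v^{2} + v \left(-4 + v\right)$ ($r{\left(v \right)} = \left(v^{2} + v \left(-4 + v\right)\right) + 35 = 35 + v^{2} + v \left(-4 + v\right)$)
$k{\left(N,l \right)} = -1230 - 4 N + 2 N^{2}$ ($k{\left(N,l \right)} = 3 - \left(1233 - 2 N^{2} + 4 N\right) = -1230 - 4 N + 2 N^{2}$)
$\frac{k{\left(\left(3 + 28\right) 8,-1233 \right)}}{7461805} = \frac{-1230 - 4 \left(3 + 28\right) 8 + 2 \left(\left(3 + 28\right) 8\right)^{2}}{7461805} = \left(-1230 - 4 \cdot 31 \cdot 8 + 2 \left(31 \cdot 8\right)^{2}\right) \frac{1}{7461805} = \left(-1230 - 992 + 2 \cdot 248^{2}\right) \frac{1}{7461805} = \left(-1230 - 992 + 2 \cdot 61504\right) \frac{1}{7461805} = \left(-1230 - 992 + 123008\right) \frac{1}{7461805} = 120786 \cdot \frac{1}{7461805} = \frac{120786}{7461805}$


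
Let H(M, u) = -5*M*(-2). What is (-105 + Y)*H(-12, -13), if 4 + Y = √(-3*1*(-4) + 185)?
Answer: 13080 - 120*√197 ≈ 11396.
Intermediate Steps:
H(M, u) = 10*M
Y = -4 + √197 (Y = -4 + √(-3*1*(-4) + 185) = -4 + √(-3*(-4) + 185) = -4 + √(12 + 185) = -4 + √197 ≈ 10.036)
(-105 + Y)*H(-12, -13) = (-105 + (-4 + √197))*(10*(-12)) = (-109 + √197)*(-120) = 13080 - 120*√197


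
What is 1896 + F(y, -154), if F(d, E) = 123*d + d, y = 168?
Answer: 22728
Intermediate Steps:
F(d, E) = 124*d
1896 + F(y, -154) = 1896 + 124*168 = 1896 + 20832 = 22728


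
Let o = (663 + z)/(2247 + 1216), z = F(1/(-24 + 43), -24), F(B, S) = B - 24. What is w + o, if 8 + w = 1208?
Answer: 78968542/65797 ≈ 1200.2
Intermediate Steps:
w = 1200 (w = -8 + 1208 = 1200)
F(B, S) = -24 + B
z = -455/19 (z = -24 + 1/(-24 + 43) = -24 + 1/19 = -455/19 ≈ -23.947)
o = 12142/65797 (o = (663 - 455/19)/(2247 + 1216) = (12142/19)/3463 = (12142/19)*(1/3463) = 12142/65797 ≈ 0.18454)
w + o = 1200 + 12142/65797 = 78968542/65797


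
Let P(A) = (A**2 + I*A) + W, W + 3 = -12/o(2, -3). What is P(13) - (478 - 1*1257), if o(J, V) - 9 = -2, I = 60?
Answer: 12063/7 ≈ 1723.3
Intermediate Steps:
o(J, V) = 7 (o(J, V) = 9 - 2 = 7)
W = -33/7 (W = -3 - 12/7 = -33/7 ≈ -4.7143)
P(A) = -33/7 + A**2 + 60*A (P(A) = (A**2 + 60*A) - 33/7 = -33/7 + A**2 + 60*A)
P(13) - (478 - 1*1257) = (-33/7 + 13**2 + 60*13) - (478 - 1*1257) = (-33/7 + 169 + 780) - (478 - 1257) = 6610/7 - 1*(-779) = 6610/7 + 779 = 12063/7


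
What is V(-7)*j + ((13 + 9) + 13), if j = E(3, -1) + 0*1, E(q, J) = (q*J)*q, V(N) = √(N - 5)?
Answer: 35 - 18*I*√3 ≈ 35.0 - 31.177*I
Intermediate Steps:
V(N) = √(-5 + N)
E(q, J) = J*q² (E(q, J) = (J*q)*q = J*q²)
j = -9 (j = -1*3² + 0*1 = -1*9 + 0 = -9 + 0 = -9)
V(-7)*j + ((13 + 9) + 13) = √(-5 - 7)*(-9) + ((13 + 9) + 13) = √(-12)*(-9) + (22 + 13) = (2*I*√3)*(-9) + 35 = -18*I*√3 + 35 = 35 - 18*I*√3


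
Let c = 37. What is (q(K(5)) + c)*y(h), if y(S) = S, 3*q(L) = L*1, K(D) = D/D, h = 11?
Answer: 1232/3 ≈ 410.67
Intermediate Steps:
K(D) = 1
q(L) = L/3 (q(L) = (L*1)/3 = L/3)
(q(K(5)) + c)*y(h) = ((1/3)*1 + 37)*11 = (1/3 + 37)*11 = (112/3)*11 = 1232/3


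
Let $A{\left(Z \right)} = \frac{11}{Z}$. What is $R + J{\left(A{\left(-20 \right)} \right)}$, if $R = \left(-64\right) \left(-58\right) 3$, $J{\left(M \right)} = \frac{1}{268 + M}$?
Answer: $\frac{59566484}{5349} \approx 11136.0$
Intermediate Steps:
$R = 11136$ ($R = 3712 \cdot 3 = 11136$)
$R + J{\left(A{\left(-20 \right)} \right)} = 11136 + \frac{1}{268 + \frac{11}{-20}} = 11136 + \frac{1}{268 + 11 \left(- \frac{1}{20}\right)} = 11136 + \frac{1}{268 - \frac{11}{20}} = 11136 + \frac{1}{\frac{5349}{20}} = 11136 + \frac{20}{5349} = \frac{59566484}{5349}$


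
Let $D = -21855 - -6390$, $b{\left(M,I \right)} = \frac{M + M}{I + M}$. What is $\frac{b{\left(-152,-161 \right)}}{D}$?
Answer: $- \frac{304}{4840545} \approx -6.2803 \cdot 10^{-5}$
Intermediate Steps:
$b{\left(M,I \right)} = \frac{2 M}{I + M}$
$D = -15465$ ($D = -21855 + 6390 = -15465$)
$\frac{b{\left(-152,-161 \right)}}{D} = \frac{2 \left(-152\right) \frac{1}{-161 - 152}}{-15465} = 2 \left(-152\right) \frac{1}{-313} \left(- \frac{1}{15465}\right) = 2 \left(-152\right) \left(- \frac{1}{313}\right) \left(- \frac{1}{15465}\right) = \frac{304}{313} \left(- \frac{1}{15465}\right) = - \frac{304}{4840545}$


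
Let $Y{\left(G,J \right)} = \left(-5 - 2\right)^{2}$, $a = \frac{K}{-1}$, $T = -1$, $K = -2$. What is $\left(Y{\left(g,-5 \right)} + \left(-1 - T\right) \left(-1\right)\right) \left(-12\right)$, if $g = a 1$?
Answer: $-588$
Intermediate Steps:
$a = 2$ ($a = - \frac{2}{-1} = \left(-2\right) \left(-1\right) = 2$)
$g = 2$ ($g = 2 \cdot 1 = 2$)
$Y{\left(G,J \right)} = 49$ ($Y{\left(G,J \right)} = \left(-7\right)^{2} = 49$)
$\left(Y{\left(g,-5 \right)} + \left(-1 - T\right) \left(-1\right)\right) \left(-12\right) = \left(49 + \left(-1 - -1\right) \left(-1\right)\right) \left(-12\right) = \left(49 + \left(-1 + 1\right) \left(-1\right)\right) \left(-12\right) = \left(49 + 0 \left(-1\right)\right) \left(-12\right) = \left(49 + 0\right) \left(-12\right) = 49 \left(-12\right) = -588$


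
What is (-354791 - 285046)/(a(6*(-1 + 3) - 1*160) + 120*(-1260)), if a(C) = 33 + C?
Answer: 639837/151315 ≈ 4.2285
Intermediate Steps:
(-354791 - 285046)/(a(6*(-1 + 3) - 1*160) + 120*(-1260)) = (-354791 - 285046)/((33 + (6*(-1 + 3) - 1*160)) + 120*(-1260)) = -639837/((33 + (6*2 - 160)) - 151200) = -639837/((33 + (12 - 160)) - 151200) = -639837/((33 - 148) - 151200) = -639837/(-115 - 151200) = -639837/(-151315) = -639837*(-1/151315) = 639837/151315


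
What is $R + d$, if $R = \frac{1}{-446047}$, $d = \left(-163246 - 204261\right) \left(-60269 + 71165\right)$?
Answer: $- \frac{1786131102056785}{446047} \approx -4.0044 \cdot 10^{9}$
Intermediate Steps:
$d = -4004356272$ ($d = \left(-367507\right) 10896 = -4004356272$)
$R = - \frac{1}{446047} \approx -2.2419 \cdot 10^{-6}$
$R + d = - \frac{1}{446047} - 4004356272 = - \frac{1786131102056785}{446047}$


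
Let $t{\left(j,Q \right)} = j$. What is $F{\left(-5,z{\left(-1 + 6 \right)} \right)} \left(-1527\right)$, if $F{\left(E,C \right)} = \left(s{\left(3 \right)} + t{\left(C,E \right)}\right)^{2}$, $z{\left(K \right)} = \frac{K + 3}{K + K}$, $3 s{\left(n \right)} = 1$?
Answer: $- \frac{147101}{75} \approx -1961.3$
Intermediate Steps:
$s{\left(n \right)} = \frac{1}{3}$ ($s{\left(n \right)} = \frac{1}{3} \cdot 1 = \frac{1}{3}$)
$z{\left(K \right)} = \frac{3 + K}{2 K}$
$F{\left(E,C \right)} = \left(\frac{1}{3} + C\right)^{2}$
$F{\left(-5,z{\left(-1 + 6 \right)} \right)} \left(-1527\right) = \frac{\left(1 + 3 \frac{3 + \left(-1 + 6\right)}{2 \left(-1 + 6\right)}\right)^{2}}{9} \left(-1527\right) = \frac{\left(1 + 3 \frac{3 + 5}{2 \cdot 5}\right)^{2}}{9} \left(-1527\right) = \frac{\left(1 + 3 \cdot \frac{1}{2} \cdot \frac{1}{5} \cdot 8\right)^{2}}{9} \left(-1527\right) = \frac{\left(1 + 3 \cdot \frac{4}{5}\right)^{2}}{9} \left(-1527\right) = \frac{\left(1 + \frac{12}{5}\right)^{2}}{9} \left(-1527\right) = \frac{\left(\frac{17}{5}\right)^{2}}{9} \left(-1527\right) = \frac{1}{9} \cdot \frac{289}{25} \left(-1527\right) = \frac{289}{225} \left(-1527\right) = - \frac{147101}{75}$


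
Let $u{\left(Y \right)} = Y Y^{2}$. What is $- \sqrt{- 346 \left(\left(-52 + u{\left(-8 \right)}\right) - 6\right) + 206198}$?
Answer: $- \sqrt{403418} \approx -635.15$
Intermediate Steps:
$u{\left(Y \right)} = Y^{3}$
$- \sqrt{- 346 \left(\left(-52 + u{\left(-8 \right)}\right) - 6\right) + 206198} = - \sqrt{- 346 \left(\left(-52 + \left(-8\right)^{3}\right) - 6\right) + 206198} = - \sqrt{- 346 \left(\left(-52 - 512\right) - 6\right) + 206198} = - \sqrt{- 346 \left(-564 - 6\right) + 206198} = - \sqrt{\left(-346\right) \left(-570\right) + 206198} = - \sqrt{197220 + 206198} = - \sqrt{403418}$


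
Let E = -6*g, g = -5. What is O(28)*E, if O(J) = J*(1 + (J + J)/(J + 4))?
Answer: 2310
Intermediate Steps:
O(J) = J*(1 + 2*J/(4 + J)) (O(J) = J*(1 + (2*J)/(4 + J)) = J*(1 + 2*J/(4 + J)))
E = 30 (E = -6*(-5) = 30)
O(28)*E = (28*(4 + 3*28)/(4 + 28))*30 = (28*(4 + 84)/32)*30 = (28*(1/32)*88)*30 = 77*30 = 2310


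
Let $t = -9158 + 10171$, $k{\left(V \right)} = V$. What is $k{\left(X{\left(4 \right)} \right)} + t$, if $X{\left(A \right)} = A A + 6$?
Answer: $1035$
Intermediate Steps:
$X{\left(A \right)} = 6 + A^{2}$ ($X{\left(A \right)} = A^{2} + 6 = 6 + A^{2}$)
$t = 1013$
$k{\left(X{\left(4 \right)} \right)} + t = \left(6 + 4^{2}\right) + 1013 = \left(6 + 16\right) + 1013 = 22 + 1013 = 1035$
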